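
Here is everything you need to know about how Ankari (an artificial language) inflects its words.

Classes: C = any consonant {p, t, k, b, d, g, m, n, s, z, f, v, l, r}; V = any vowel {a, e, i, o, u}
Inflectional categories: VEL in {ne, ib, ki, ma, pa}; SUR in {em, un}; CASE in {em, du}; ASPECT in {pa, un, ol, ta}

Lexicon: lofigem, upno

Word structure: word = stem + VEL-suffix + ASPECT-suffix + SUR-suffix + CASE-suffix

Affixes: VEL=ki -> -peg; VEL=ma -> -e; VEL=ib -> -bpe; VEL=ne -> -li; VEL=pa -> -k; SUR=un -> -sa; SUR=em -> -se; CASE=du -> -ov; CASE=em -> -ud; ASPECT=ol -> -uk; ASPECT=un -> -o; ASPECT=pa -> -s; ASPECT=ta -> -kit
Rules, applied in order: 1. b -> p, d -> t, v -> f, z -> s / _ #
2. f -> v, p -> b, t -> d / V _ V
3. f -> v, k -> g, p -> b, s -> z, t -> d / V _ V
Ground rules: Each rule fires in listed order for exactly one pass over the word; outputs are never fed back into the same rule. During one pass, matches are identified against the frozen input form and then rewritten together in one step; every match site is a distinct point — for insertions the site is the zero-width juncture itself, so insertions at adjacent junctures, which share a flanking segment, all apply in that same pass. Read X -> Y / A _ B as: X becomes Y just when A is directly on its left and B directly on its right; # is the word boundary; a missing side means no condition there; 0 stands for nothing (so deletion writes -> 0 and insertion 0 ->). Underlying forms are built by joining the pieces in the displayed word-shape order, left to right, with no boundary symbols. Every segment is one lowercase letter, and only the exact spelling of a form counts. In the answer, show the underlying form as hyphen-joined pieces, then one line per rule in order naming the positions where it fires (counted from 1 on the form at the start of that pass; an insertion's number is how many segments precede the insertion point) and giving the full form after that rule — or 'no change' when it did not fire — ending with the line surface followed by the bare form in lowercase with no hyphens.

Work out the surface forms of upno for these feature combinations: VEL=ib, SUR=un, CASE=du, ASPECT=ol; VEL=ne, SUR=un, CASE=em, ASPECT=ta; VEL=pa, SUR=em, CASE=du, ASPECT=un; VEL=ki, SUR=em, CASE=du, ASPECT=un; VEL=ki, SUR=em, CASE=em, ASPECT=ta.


cell VEL=ib, SUR=un, CASE=du, ASPECT=ol:
underlying: upno-bpe-uk-sa-ov
1. b -> p, d -> t, v -> f, z -> s / _ #: fires at position(s) 13: upnobpeuksaof
2. f -> v, p -> b, t -> d / V _ V: no change
3. f -> v, k -> g, p -> b, s -> z, t -> d / V _ V: no change
surface: upnobpeuksaof

cell VEL=ne, SUR=un, CASE=em, ASPECT=ta:
underlying: upno-li-kit-sa-ud
1. b -> p, d -> t, v -> f, z -> s / _ #: fires at position(s) 13: upnolikitsaut
2. f -> v, p -> b, t -> d / V _ V: no change
3. f -> v, k -> g, p -> b, s -> z, t -> d / V _ V: fires at position(s) 7: upnoligitsaut
surface: upnoligitsaut

cell VEL=pa, SUR=em, CASE=du, ASPECT=un:
underlying: upno-k-o-se-ov
1. b -> p, d -> t, v -> f, z -> s / _ #: fires at position(s) 10: upnokoseof
2. f -> v, p -> b, t -> d / V _ V: no change
3. f -> v, k -> g, p -> b, s -> z, t -> d / V _ V: fires at position(s) 5, 7: upnogozeof
surface: upnogozeof

cell VEL=ki, SUR=em, CASE=du, ASPECT=un:
underlying: upno-peg-o-se-ov
1. b -> p, d -> t, v -> f, z -> s / _ #: fires at position(s) 12: upnopegoseof
2. f -> v, p -> b, t -> d / V _ V: fires at position(s) 5: upnobegoseof
3. f -> v, k -> g, p -> b, s -> z, t -> d / V _ V: fires at position(s) 9: upnobegozeof
surface: upnobegozeof

cell VEL=ki, SUR=em, CASE=em, ASPECT=ta:
underlying: upno-peg-kit-se-ud
1. b -> p, d -> t, v -> f, z -> s / _ #: fires at position(s) 14: upnopegkitseut
2. f -> v, p -> b, t -> d / V _ V: fires at position(s) 5: upnobegkitseut
3. f -> v, k -> g, p -> b, s -> z, t -> d / V _ V: no change
surface: upnobegkitseut


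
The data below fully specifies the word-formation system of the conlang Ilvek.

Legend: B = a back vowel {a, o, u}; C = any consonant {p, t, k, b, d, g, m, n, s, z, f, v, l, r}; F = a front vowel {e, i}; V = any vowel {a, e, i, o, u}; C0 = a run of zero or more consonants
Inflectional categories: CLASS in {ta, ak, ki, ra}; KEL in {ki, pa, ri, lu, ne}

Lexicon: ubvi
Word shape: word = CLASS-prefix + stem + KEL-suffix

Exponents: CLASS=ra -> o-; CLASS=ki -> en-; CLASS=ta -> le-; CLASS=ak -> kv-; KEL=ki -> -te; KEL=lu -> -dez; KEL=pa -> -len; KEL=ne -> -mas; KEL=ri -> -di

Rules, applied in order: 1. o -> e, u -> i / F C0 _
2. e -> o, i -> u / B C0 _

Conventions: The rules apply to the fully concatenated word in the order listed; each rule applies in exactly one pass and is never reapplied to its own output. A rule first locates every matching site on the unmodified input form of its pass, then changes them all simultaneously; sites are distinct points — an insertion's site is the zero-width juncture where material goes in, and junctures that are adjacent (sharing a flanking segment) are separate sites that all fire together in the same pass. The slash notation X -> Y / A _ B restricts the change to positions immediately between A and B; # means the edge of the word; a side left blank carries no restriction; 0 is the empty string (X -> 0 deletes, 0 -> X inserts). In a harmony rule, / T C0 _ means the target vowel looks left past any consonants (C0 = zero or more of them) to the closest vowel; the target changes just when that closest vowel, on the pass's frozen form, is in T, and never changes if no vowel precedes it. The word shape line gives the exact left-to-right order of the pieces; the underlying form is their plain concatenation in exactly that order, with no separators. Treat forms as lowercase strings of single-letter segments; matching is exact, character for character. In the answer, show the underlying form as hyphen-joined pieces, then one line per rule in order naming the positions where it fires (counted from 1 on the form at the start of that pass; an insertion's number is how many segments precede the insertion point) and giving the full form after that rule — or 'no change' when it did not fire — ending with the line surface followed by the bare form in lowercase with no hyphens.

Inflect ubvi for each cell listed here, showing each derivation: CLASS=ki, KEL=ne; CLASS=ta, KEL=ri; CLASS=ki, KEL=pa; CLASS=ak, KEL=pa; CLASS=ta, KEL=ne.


cell CLASS=ki, KEL=ne:
underlying: en-ubvi-mas
1. o -> e, u -> i / F C0 _: fires at position(s) 3: enibvimas
2. e -> o, i -> u / B C0 _: no change
surface: enibvimas

cell CLASS=ta, KEL=ri:
underlying: le-ubvi-di
1. o -> e, u -> i / F C0 _: fires at position(s) 3: leibvidi
2. e -> o, i -> u / B C0 _: no change
surface: leibvidi

cell CLASS=ki, KEL=pa:
underlying: en-ubvi-len
1. o -> e, u -> i / F C0 _: fires at position(s) 3: enibvilen
2. e -> o, i -> u / B C0 _: no change
surface: enibvilen

cell CLASS=ak, KEL=pa:
underlying: kv-ubvi-len
1. o -> e, u -> i / F C0 _: no change
2. e -> o, i -> u / B C0 _: fires at position(s) 6: kvubvulen
surface: kvubvulen

cell CLASS=ta, KEL=ne:
underlying: le-ubvi-mas
1. o -> e, u -> i / F C0 _: fires at position(s) 3: leibvimas
2. e -> o, i -> u / B C0 _: no change
surface: leibvimas


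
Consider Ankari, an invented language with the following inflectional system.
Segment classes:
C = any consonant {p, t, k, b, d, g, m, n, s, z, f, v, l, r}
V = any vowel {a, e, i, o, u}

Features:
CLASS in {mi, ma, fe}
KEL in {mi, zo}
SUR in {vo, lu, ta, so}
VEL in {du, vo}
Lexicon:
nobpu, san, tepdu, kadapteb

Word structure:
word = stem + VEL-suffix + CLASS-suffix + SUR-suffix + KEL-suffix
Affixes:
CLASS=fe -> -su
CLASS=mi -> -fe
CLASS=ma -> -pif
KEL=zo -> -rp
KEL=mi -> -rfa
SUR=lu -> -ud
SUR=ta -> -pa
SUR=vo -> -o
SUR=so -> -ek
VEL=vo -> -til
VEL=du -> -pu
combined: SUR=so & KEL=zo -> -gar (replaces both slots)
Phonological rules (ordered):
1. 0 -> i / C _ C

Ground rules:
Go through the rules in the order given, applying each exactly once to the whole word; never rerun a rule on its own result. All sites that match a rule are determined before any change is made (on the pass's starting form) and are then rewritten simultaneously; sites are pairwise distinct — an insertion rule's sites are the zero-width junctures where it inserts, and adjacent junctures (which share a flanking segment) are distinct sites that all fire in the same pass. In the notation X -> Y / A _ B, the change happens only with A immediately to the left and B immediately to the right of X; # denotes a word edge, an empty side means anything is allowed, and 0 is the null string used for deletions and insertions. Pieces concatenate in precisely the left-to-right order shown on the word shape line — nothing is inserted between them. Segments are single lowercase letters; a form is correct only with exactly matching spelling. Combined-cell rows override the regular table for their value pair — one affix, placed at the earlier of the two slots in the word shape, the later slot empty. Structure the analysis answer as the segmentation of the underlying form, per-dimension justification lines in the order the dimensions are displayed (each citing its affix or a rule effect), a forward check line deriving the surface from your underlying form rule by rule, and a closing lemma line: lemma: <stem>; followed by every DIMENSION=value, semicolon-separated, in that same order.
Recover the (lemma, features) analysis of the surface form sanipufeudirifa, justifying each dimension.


underlying: san-pu-fe-ud-rfa
CLASS=mi - signalled by the affix -fe
KEL=mi - signalled by the affix -rfa
SUR=lu - signalled by the affix -ud
VEL=du - signalled by the affix -pu
check: sanpufeudrfa -> sanipufeudirifa
lemma: san; CLASS=mi; KEL=mi; SUR=lu; VEL=du


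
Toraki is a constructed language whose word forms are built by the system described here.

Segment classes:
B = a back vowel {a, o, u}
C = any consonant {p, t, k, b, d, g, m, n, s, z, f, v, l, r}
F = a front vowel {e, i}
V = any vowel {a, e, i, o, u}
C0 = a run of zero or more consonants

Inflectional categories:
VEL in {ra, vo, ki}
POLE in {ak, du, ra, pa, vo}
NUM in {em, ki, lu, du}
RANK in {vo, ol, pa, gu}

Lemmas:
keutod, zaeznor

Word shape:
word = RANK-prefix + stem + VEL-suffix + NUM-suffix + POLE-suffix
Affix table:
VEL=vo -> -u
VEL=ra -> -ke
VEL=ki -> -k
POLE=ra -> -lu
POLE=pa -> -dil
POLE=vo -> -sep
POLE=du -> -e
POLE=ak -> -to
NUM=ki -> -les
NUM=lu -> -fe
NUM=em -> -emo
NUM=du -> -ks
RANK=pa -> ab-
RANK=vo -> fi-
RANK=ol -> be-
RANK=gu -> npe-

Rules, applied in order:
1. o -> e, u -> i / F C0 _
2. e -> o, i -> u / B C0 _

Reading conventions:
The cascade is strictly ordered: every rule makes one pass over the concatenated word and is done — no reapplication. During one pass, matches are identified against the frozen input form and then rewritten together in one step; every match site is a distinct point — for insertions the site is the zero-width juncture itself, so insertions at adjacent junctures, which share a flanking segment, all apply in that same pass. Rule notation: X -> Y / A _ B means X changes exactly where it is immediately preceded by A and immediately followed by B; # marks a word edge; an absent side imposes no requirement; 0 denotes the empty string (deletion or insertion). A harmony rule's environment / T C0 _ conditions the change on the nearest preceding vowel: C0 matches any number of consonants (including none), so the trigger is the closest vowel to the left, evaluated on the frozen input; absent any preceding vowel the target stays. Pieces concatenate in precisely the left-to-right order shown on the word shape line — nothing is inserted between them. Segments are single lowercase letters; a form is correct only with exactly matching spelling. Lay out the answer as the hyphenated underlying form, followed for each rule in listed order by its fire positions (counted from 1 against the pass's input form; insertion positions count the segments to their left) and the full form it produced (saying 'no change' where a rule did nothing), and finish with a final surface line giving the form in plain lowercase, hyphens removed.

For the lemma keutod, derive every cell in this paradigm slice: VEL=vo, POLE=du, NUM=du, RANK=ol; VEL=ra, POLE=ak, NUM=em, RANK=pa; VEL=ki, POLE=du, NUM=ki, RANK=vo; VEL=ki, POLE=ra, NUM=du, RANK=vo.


cell VEL=vo, POLE=du, NUM=du, RANK=ol:
underlying: be-keutod-u-ks-e
1. o -> e, u -> i / F C0 _: fires at position(s) 5: bekeitodukse
2. e -> o, i -> u / B C0 _: fires at position(s) 12: bekeitodukso
surface: bekeitodukso

cell VEL=ra, POLE=ak, NUM=em, RANK=pa:
underlying: ab-keutod-ke-emo-to
1. o -> e, u -> i / F C0 _: fires at position(s) 5, 13: abkeitodkeemeto
2. e -> o, i -> u / B C0 _: fires at position(s) 4, 10: abkoitodkoemeto
surface: abkoitodkoemeto

cell VEL=ki, POLE=du, NUM=ki, RANK=vo:
underlying: fi-keutod-k-les-e
1. o -> e, u -> i / F C0 _: fires at position(s) 5: fikeitodklese
2. e -> o, i -> u / B C0 _: fires at position(s) 11: fikeitodklose
surface: fikeitodklose

cell VEL=ki, POLE=ra, NUM=du, RANK=vo:
underlying: fi-keutod-k-ks-lu
1. o -> e, u -> i / F C0 _: fires at position(s) 5: fikeitodkkslu
2. e -> o, i -> u / B C0 _: no change
surface: fikeitodkkslu


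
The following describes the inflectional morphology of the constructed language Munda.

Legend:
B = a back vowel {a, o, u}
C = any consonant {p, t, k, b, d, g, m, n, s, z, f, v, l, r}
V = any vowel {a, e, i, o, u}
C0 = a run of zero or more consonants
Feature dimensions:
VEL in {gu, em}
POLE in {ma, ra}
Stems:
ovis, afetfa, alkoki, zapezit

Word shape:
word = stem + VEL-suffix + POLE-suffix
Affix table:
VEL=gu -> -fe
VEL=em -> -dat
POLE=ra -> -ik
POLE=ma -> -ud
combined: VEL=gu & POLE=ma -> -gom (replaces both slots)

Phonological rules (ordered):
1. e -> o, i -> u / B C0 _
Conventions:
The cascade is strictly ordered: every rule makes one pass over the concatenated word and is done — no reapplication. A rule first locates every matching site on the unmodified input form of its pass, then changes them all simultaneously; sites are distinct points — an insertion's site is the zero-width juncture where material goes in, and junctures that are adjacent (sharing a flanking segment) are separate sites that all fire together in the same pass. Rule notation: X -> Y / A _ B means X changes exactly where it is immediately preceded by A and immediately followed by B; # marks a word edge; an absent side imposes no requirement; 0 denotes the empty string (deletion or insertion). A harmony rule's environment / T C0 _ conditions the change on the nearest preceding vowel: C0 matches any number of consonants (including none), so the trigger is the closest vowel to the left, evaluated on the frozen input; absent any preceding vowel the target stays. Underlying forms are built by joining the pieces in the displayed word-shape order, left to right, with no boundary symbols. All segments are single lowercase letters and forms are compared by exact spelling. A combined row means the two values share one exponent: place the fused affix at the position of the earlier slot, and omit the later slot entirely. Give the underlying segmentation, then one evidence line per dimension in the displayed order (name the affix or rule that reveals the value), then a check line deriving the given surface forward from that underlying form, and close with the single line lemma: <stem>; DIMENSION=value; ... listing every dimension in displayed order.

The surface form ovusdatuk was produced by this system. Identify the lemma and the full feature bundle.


underlying: ovis-dat-ik
VEL=em - signalled by the affix -dat
POLE=ra - signalled by the affix -ik
check: ovisdatik -> ovusdatuk
lemma: ovis; VEL=em; POLE=ra


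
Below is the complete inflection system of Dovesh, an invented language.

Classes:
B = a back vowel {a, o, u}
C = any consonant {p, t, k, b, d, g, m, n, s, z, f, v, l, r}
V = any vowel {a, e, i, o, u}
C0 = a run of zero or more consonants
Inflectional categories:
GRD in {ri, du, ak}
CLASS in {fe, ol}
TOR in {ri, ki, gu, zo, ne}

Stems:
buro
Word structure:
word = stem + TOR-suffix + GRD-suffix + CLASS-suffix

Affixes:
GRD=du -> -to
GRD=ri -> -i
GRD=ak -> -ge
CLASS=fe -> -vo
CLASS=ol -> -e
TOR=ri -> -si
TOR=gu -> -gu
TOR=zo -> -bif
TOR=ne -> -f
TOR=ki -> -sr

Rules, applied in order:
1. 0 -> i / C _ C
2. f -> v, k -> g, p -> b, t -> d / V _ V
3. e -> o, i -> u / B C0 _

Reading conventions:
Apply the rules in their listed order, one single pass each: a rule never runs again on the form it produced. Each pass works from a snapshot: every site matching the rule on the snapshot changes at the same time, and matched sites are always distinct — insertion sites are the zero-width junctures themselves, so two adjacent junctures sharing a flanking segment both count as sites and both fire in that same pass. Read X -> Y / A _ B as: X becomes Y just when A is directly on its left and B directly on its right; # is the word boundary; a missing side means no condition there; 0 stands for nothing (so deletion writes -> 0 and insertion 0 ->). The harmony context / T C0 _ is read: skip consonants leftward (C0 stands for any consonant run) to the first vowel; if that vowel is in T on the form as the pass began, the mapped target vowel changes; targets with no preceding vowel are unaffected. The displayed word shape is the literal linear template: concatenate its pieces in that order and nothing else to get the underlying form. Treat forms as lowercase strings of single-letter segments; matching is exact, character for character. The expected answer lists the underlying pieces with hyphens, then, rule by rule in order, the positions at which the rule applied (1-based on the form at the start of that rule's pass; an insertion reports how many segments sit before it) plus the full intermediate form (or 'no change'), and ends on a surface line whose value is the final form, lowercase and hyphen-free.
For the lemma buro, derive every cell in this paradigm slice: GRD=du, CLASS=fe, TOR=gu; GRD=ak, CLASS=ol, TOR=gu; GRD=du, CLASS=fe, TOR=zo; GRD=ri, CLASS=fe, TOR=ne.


cell GRD=du, CLASS=fe, TOR=gu:
underlying: buro-gu-to-vo
1. 0 -> i / C _ C: no change
2. f -> v, k -> g, p -> b, t -> d / V _ V: fires at position(s) 7: burogudovo
3. e -> o, i -> u / B C0 _: no change
surface: burogudovo

cell GRD=ak, CLASS=ol, TOR=gu:
underlying: buro-gu-ge-e
1. 0 -> i / C _ C: no change
2. f -> v, k -> g, p -> b, t -> d / V _ V: no change
3. e -> o, i -> u / B C0 _: fires at position(s) 8: burogugoe
surface: burogugoe

cell GRD=du, CLASS=fe, TOR=zo:
underlying: buro-bif-to-vo
1. 0 -> i / C _ C: inserts after position(s) 7: burobifitovo
2. f -> v, k -> g, p -> b, t -> d / V _ V: fires at position(s) 7, 9: burobividovo
3. e -> o, i -> u / B C0 _: fires at position(s) 6: burobuvidovo
surface: burobuvidovo

cell GRD=ri, CLASS=fe, TOR=ne:
underlying: buro-f-i-vo
1. 0 -> i / C _ C: no change
2. f -> v, k -> g, p -> b, t -> d / V _ V: fires at position(s) 5: burovivo
3. e -> o, i -> u / B C0 _: fires at position(s) 6: burovuvo
surface: burovuvo


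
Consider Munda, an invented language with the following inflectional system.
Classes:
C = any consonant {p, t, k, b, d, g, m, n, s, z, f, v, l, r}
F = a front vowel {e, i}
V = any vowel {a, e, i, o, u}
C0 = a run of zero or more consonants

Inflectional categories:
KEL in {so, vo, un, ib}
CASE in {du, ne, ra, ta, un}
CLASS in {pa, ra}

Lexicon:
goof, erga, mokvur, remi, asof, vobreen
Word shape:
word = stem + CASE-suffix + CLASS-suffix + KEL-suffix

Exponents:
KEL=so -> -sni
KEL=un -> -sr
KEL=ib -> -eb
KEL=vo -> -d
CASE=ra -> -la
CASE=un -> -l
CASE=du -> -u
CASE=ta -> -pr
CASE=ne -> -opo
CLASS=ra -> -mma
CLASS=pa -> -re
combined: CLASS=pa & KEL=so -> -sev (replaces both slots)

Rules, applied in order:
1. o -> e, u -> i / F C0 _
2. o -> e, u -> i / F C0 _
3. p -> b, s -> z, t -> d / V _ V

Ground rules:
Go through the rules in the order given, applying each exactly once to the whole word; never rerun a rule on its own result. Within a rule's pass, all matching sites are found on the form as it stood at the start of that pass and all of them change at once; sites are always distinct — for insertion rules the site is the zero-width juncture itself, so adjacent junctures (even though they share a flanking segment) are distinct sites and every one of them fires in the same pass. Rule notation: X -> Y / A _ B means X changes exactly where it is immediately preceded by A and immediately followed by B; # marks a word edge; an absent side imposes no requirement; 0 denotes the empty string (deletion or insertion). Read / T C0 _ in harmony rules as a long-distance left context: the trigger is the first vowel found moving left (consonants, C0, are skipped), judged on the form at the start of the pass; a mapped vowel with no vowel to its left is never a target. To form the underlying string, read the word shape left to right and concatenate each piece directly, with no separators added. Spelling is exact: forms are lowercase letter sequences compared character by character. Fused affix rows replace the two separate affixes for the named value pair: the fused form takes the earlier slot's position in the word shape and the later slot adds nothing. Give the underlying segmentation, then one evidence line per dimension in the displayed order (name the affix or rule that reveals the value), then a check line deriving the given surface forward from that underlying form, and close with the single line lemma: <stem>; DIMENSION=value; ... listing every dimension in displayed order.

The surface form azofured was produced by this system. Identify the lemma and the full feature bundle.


underlying: asof-u-re-d
KEL=vo - signalled by the affix -d
CASE=du - signalled by the affix -u
CLASS=pa - signalled by the affix -re
check: asofured -> asofured -> asofured -> azofured
lemma: asof; KEL=vo; CASE=du; CLASS=pa


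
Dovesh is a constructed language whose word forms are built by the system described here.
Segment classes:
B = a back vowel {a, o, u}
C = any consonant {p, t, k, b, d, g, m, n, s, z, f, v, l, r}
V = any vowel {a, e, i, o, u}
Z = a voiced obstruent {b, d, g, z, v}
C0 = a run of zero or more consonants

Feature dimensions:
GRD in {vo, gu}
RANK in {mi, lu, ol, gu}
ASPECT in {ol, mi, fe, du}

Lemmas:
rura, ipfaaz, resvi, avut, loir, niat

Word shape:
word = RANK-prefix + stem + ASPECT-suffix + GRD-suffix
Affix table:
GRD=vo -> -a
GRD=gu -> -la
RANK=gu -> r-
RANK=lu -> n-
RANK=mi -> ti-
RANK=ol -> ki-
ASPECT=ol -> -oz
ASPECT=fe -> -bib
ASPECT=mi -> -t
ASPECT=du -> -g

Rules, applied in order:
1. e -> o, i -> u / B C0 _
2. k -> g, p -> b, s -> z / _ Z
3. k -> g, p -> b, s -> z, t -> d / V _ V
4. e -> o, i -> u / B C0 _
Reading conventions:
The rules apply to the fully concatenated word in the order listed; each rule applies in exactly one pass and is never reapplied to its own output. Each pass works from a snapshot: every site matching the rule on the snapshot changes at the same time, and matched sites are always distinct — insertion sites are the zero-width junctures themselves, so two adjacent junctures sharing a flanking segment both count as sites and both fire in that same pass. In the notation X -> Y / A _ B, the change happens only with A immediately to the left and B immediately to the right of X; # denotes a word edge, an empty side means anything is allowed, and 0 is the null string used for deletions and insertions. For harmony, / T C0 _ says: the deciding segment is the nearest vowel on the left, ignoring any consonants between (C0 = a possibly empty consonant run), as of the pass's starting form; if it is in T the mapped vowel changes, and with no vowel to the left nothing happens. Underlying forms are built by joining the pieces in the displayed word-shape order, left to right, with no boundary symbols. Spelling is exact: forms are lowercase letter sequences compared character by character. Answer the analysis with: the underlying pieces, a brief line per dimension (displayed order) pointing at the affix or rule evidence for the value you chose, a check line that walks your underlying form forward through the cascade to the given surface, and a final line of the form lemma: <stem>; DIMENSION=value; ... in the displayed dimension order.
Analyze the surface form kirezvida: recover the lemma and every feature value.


underlying: ki-resvi-t-a
GRD=vo - signalled by the affix -a
RANK=ol - signalled by the affix ki-
ASPECT=mi - signalled by the affix -t
check: kiresvita -> kiresvita -> kirezvita -> kirezvida -> kirezvida
lemma: resvi; GRD=vo; RANK=ol; ASPECT=mi


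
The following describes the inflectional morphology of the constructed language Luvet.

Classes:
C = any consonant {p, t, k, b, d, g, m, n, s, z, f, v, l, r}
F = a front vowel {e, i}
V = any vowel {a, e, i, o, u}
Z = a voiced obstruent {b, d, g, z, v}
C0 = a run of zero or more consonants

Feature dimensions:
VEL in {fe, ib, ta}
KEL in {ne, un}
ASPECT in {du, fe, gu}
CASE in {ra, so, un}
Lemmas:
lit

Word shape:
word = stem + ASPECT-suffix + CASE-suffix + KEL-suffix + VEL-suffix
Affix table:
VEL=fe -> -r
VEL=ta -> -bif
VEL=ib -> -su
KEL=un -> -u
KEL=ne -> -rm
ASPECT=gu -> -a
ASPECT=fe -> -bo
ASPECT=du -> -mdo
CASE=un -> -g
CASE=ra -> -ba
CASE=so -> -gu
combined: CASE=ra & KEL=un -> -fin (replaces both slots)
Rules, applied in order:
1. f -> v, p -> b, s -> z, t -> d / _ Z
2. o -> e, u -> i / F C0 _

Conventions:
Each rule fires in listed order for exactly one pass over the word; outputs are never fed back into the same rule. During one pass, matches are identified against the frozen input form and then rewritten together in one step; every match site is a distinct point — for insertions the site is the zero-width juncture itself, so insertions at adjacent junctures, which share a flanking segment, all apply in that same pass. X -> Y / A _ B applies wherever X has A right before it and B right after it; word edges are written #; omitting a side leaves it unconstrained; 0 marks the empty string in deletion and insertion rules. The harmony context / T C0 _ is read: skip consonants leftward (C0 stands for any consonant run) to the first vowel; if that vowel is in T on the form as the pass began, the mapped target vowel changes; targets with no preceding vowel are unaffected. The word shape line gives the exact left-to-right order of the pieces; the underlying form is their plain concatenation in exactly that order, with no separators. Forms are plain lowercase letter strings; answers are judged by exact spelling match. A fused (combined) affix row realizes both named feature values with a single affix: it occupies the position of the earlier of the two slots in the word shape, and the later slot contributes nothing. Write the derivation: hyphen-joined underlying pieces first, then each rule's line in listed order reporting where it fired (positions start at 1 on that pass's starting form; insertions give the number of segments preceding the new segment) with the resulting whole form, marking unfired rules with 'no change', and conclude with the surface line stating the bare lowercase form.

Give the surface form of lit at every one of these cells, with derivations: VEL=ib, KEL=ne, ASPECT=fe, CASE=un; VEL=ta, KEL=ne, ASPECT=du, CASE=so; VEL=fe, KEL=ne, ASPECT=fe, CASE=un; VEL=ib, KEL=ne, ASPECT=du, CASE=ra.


cell VEL=ib, KEL=ne, ASPECT=fe, CASE=un:
underlying: lit-bo-g-rm-su
1. f -> v, p -> b, s -> z, t -> d / _ Z: fires at position(s) 3: lidbogrmsu
2. o -> e, u -> i / F C0 _: fires at position(s) 5: lidbegrmsu
surface: lidbegrmsu

cell VEL=ta, KEL=ne, ASPECT=du, CASE=so:
underlying: lit-mdo-gu-rm-bif
1. f -> v, p -> b, s -> z, t -> d / _ Z: no change
2. o -> e, u -> i / F C0 _: fires at position(s) 6: litmdegurmbif
surface: litmdegurmbif

cell VEL=fe, KEL=ne, ASPECT=fe, CASE=un:
underlying: lit-bo-g-rm-r
1. f -> v, p -> b, s -> z, t -> d / _ Z: fires at position(s) 3: lidbogrmr
2. o -> e, u -> i / F C0 _: fires at position(s) 5: lidbegrmr
surface: lidbegrmr

cell VEL=ib, KEL=ne, ASPECT=du, CASE=ra:
underlying: lit-mdo-ba-rm-su
1. f -> v, p -> b, s -> z, t -> d / _ Z: no change
2. o -> e, u -> i / F C0 _: fires at position(s) 6: litmdebarmsu
surface: litmdebarmsu


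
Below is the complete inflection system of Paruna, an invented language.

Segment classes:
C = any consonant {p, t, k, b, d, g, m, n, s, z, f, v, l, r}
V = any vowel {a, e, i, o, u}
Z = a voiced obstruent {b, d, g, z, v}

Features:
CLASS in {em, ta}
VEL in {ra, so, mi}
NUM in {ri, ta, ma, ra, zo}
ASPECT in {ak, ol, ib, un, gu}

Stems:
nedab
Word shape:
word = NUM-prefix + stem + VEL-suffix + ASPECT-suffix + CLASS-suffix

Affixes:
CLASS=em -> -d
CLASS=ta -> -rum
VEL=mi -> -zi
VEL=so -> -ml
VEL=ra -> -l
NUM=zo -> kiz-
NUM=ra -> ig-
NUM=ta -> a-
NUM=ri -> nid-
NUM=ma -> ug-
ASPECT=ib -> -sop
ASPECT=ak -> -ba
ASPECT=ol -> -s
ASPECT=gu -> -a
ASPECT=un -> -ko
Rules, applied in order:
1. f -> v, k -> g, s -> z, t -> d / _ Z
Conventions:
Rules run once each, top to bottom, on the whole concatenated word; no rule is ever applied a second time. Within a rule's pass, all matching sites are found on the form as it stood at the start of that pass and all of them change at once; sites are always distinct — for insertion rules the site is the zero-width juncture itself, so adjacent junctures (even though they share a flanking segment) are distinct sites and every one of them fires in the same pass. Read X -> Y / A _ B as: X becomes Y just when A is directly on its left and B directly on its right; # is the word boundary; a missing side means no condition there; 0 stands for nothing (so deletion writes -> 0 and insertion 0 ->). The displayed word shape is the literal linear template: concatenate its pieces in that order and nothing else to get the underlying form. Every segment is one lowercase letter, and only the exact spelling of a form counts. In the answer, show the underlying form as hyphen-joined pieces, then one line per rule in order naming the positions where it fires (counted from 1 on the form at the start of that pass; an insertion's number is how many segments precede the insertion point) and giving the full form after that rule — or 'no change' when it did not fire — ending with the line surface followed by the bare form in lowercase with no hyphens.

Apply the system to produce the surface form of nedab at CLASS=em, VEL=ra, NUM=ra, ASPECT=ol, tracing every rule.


underlying: ig-nedab-l-s-d
1. f -> v, k -> g, s -> z, t -> d / _ Z: fires at position(s) 9: ignedablzd
surface: ignedablzd


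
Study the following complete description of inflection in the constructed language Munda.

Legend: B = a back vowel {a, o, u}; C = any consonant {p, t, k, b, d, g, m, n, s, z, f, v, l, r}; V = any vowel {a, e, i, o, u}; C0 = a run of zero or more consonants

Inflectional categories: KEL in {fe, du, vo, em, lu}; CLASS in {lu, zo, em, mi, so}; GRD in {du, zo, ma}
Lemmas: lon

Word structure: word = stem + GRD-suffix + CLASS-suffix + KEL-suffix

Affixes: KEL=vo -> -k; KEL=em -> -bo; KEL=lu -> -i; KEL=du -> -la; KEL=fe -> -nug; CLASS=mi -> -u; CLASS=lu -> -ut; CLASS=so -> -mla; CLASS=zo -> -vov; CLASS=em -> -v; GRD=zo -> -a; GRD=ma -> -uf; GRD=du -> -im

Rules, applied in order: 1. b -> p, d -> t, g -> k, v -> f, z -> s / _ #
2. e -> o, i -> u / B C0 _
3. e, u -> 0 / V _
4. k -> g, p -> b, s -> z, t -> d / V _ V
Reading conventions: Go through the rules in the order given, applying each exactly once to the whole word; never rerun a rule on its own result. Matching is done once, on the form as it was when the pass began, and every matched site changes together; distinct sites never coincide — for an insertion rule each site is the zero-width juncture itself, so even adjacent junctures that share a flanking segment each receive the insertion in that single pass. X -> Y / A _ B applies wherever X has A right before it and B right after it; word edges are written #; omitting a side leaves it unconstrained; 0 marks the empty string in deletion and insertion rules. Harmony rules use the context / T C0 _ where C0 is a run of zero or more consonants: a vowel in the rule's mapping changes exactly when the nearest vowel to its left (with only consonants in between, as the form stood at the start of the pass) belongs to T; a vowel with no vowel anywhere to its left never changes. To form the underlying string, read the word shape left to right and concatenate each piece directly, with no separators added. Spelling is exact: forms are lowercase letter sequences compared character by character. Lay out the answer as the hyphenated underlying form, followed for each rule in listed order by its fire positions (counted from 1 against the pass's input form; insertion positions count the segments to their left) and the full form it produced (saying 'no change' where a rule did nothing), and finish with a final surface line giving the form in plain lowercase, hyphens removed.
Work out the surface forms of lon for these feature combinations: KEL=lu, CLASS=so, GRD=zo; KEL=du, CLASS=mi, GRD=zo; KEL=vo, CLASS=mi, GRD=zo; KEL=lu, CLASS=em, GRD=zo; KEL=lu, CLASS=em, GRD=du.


cell KEL=lu, CLASS=so, GRD=zo:
underlying: lon-a-mla-i
1. b -> p, d -> t, g -> k, v -> f, z -> s / _ #: no change
2. e -> o, i -> u / B C0 _: fires at position(s) 8: lonamlau
3. e, u -> 0 / V _: fires at position(s) 8: lonamla
4. k -> g, p -> b, s -> z, t -> d / V _ V: no change
surface: lonamla

cell KEL=du, CLASS=mi, GRD=zo:
underlying: lon-a-u-la
1. b -> p, d -> t, g -> k, v -> f, z -> s / _ #: no change
2. e -> o, i -> u / B C0 _: no change
3. e, u -> 0 / V _: fires at position(s) 5: lonala
4. k -> g, p -> b, s -> z, t -> d / V _ V: no change
surface: lonala

cell KEL=vo, CLASS=mi, GRD=zo:
underlying: lon-a-u-k
1. b -> p, d -> t, g -> k, v -> f, z -> s / _ #: no change
2. e -> o, i -> u / B C0 _: no change
3. e, u -> 0 / V _: fires at position(s) 5: lonak
4. k -> g, p -> b, s -> z, t -> d / V _ V: no change
surface: lonak

cell KEL=lu, CLASS=em, GRD=zo:
underlying: lon-a-v-i
1. b -> p, d -> t, g -> k, v -> f, z -> s / _ #: no change
2. e -> o, i -> u / B C0 _: fires at position(s) 6: lonavu
3. e, u -> 0 / V _: no change
4. k -> g, p -> b, s -> z, t -> d / V _ V: no change
surface: lonavu

cell KEL=lu, CLASS=em, GRD=du:
underlying: lon-im-v-i
1. b -> p, d -> t, g -> k, v -> f, z -> s / _ #: no change
2. e -> o, i -> u / B C0 _: fires at position(s) 4: lonumvi
3. e, u -> 0 / V _: no change
4. k -> g, p -> b, s -> z, t -> d / V _ V: no change
surface: lonumvi


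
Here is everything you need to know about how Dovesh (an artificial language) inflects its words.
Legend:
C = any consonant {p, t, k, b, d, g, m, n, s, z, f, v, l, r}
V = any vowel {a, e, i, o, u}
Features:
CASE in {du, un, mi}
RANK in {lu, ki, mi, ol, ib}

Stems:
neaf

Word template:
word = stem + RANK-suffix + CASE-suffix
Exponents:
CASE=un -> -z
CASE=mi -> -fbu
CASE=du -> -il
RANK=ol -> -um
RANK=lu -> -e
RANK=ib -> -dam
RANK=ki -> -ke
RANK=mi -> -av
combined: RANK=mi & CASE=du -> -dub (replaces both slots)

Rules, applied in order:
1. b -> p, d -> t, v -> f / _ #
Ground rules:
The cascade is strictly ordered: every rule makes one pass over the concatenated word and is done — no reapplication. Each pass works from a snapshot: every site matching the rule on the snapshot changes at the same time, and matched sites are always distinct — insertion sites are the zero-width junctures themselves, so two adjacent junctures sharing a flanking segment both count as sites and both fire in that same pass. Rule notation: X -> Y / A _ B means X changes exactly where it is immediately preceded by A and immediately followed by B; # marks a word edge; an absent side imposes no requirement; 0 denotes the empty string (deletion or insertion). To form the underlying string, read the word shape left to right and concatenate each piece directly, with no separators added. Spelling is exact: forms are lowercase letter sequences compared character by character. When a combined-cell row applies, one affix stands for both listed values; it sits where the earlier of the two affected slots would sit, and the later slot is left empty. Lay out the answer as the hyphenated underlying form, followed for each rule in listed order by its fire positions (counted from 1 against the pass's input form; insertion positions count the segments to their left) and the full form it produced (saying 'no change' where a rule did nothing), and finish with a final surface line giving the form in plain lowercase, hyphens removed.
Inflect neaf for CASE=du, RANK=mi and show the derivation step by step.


underlying: neaf-dub
1. b -> p, d -> t, v -> f / _ #: fires at position(s) 7: neafdup
surface: neafdup


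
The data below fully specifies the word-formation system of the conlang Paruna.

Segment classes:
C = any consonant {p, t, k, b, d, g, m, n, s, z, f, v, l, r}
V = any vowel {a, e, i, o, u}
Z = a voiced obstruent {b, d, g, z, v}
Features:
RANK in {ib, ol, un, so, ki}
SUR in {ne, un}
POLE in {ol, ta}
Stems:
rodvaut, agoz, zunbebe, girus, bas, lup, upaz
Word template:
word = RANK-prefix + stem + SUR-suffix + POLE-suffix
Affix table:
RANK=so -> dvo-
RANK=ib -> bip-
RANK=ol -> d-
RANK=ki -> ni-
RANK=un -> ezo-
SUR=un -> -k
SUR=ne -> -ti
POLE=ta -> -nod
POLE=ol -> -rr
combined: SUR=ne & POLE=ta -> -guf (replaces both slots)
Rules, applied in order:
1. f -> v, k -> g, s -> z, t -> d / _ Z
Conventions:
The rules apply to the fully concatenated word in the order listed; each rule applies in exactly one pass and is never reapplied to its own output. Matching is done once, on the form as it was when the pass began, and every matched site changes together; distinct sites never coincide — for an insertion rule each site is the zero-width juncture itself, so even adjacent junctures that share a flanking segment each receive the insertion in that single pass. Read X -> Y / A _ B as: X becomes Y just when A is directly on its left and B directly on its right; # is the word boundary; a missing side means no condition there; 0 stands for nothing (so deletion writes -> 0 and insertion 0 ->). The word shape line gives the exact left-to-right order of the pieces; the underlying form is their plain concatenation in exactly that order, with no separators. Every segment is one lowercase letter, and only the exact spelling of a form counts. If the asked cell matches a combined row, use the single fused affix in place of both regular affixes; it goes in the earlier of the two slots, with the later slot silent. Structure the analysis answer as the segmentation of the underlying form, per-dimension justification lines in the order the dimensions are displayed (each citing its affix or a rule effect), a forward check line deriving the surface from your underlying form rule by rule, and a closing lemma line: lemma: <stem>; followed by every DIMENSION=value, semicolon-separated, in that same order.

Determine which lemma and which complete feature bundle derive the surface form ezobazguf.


underlying: ezo-bas-guf
RANK=un - signalled by the affix ezo-
SUR=ne - signalled by the combined affix row
POLE=ta - signalled by the combined affix row
check: ezobasguf -> ezobazguf
lemma: bas; RANK=un; SUR=ne; POLE=ta


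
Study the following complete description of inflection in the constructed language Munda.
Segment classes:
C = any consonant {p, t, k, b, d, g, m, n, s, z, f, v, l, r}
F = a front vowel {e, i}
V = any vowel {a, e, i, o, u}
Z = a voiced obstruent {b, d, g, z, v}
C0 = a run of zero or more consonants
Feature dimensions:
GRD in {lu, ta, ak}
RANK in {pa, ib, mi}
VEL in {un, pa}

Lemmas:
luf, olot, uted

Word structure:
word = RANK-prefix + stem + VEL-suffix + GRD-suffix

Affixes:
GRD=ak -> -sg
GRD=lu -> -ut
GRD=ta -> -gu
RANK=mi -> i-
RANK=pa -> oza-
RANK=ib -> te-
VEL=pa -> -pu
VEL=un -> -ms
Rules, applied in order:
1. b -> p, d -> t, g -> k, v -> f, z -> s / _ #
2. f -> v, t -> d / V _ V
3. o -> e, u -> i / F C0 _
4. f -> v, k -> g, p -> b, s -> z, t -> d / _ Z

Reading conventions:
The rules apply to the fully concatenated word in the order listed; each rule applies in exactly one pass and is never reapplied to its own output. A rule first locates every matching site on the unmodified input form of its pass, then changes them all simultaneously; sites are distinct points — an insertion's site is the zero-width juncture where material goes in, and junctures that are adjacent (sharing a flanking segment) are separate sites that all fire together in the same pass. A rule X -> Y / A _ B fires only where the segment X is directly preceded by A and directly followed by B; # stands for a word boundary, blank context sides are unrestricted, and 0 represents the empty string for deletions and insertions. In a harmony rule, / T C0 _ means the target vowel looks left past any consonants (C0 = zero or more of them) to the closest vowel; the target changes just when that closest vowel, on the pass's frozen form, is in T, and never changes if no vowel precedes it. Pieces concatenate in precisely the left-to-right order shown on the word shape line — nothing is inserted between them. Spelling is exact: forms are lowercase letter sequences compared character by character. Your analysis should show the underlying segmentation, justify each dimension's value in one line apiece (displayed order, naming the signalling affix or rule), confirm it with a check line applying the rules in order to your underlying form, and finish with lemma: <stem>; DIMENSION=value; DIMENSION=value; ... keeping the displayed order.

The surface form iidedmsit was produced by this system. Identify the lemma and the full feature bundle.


underlying: i-uted-ms-ut
GRD=lu - signalled by the affix -ut
RANK=mi - signalled by the affix i-
VEL=un - signalled by the affix -ms
check: iutedmsut -> iutedmsut -> iudedmsut -> iidedmsit -> iidedmsit
lemma: uted; GRD=lu; RANK=mi; VEL=un
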